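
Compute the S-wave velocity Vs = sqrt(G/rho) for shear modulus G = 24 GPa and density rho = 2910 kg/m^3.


Convert G to Pa: G = 24e9 Pa
Compute G/rho = 24e9 / 2910 = 8247422.6804
Vs = sqrt(8247422.6804) = 2871.83 m/s

2871.83


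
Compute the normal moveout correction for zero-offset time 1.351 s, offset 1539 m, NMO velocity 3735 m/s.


x/Vnmo = 1539/3735 = 0.412048
(x/Vnmo)^2 = 0.169784
t0^2 = 1.825201
sqrt(1.825201 + 0.169784) = 1.412439
dt = 1.412439 - 1.351 = 0.061439

0.061439


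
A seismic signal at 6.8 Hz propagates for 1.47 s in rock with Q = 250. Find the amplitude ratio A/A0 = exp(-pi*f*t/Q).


pi*f*t/Q = pi*6.8*1.47/250 = 0.125613
A/A0 = exp(-0.125613) = 0.881956

0.881956


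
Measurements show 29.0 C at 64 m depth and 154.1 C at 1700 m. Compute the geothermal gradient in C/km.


dT = 154.1 - 29.0 = 125.1 C
dz = 1700 - 64 = 1636 m
gradient = dT/dz * 1000 = 125.1/1636 * 1000 = 76.467 C/km

76.467


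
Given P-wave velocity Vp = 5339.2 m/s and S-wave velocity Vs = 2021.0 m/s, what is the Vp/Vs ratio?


Vp/Vs = 5339.2 / 2021.0
= 2.6419

2.6419


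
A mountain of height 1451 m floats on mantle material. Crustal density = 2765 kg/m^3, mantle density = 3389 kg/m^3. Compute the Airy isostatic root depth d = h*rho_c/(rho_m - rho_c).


rho_m - rho_c = 3389 - 2765 = 624
d = 1451 * 2765 / 624
= 4012015 / 624
= 6429.51 m

6429.51


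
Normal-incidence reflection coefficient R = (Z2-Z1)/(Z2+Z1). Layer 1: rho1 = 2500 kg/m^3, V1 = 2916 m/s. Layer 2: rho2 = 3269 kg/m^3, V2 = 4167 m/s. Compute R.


Z1 = 2500 * 2916 = 7290000
Z2 = 3269 * 4167 = 13621923
R = (13621923 - 7290000) / (13621923 + 7290000) = 6331923 / 20911923 = 0.3028

0.3028


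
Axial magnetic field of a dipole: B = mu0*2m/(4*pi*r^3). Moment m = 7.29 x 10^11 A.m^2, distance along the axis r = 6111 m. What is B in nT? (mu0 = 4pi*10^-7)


m = 7.29 x 10^11 = 729000000000 A.m^2
2m = 1458000000000 A.m^2
r^3 = 6111^3 = 228211145631
B = (4pi*10^-7) * 1458000000000 / (4*pi * 228211145631) * 1e9
= 1832176.835574 / 2867785834326.64 * 1e9
= 638.882 nT

638.882


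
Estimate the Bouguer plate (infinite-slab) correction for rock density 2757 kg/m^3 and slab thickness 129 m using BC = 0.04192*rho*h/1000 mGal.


BC = 0.04192 * rho * h / 1000
= 0.04192 * 2757 * 129 / 1000
= 14.909 mGal

14.909


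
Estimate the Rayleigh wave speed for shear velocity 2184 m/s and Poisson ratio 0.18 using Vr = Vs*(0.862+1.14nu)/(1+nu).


Numerator factor = 0.862 + 1.14*0.18 = 1.0672
Denominator = 1 + 0.18 = 1.18
Vr = 2184 * 1.0672 / 1.18 = 1975.22 m/s

1975.22


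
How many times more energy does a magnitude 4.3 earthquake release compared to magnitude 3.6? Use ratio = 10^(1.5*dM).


M2 - M1 = 4.3 - 3.6 = 0.7
1.5 * 0.7 = 1.05
ratio = 10^1.05 = 11.22

11.22


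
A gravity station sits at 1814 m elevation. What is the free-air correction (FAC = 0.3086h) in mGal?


FAC = 0.3086 * h
= 0.3086 * 1814
= 559.8004 mGal

559.8004


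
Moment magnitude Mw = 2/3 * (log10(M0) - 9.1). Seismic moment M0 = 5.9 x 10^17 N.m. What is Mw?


log10(M0) = log10(5.9 x 10^17) = 17.7709
Mw = 2/3 * (17.7709 - 9.1)
= 2/3 * 8.6709
= 5.78

5.78


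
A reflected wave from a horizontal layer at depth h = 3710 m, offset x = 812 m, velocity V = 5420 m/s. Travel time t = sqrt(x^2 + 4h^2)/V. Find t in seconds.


x^2 + 4h^2 = 812^2 + 4*3710^2 = 659344 + 55056400 = 55715744
sqrt(55715744) = 7464.298
t = 7464.298 / 5420 = 1.3772 s

1.3772


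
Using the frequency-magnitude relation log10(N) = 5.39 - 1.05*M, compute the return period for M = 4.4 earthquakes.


log10(N) = 5.39 - 1.05*4.4 = 0.77
N = 10^0.77 = 5.888437
T = 1/N = 1/5.888437 = 0.1698 years

0.1698


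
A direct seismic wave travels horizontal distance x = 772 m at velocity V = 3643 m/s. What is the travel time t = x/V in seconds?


t = x / V
= 772 / 3643
= 0.2119 s

0.2119


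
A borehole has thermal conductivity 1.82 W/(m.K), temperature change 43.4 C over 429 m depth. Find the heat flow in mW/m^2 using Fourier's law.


q = k * dT / dz * 1000
= 1.82 * 43.4 / 429 * 1000
= 0.184121 * 1000
= 184.1212 mW/m^2

184.1212


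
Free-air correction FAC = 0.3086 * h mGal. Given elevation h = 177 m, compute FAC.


FAC = 0.3086 * h
= 0.3086 * 177
= 54.6222 mGal

54.6222


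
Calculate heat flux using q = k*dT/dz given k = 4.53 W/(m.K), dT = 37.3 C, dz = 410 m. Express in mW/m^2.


q = k * dT / dz * 1000
= 4.53 * 37.3 / 410 * 1000
= 0.41212 * 1000
= 412.1195 mW/m^2

412.1195


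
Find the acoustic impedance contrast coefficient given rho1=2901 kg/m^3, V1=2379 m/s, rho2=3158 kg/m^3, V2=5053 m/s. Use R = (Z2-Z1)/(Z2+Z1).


Z1 = 2901 * 2379 = 6901479
Z2 = 3158 * 5053 = 15957374
R = (15957374 - 6901479) / (15957374 + 6901479) = 9055895 / 22858853 = 0.3962

0.3962


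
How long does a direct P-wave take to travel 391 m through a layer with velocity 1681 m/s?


t = x / V
= 391 / 1681
= 0.2326 s

0.2326


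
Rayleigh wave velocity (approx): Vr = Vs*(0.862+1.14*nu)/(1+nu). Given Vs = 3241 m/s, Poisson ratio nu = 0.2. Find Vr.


Numerator factor = 0.862 + 1.14*0.2 = 1.09
Denominator = 1 + 0.2 = 1.2
Vr = 3241 * 1.09 / 1.2 = 2943.91 m/s

2943.91


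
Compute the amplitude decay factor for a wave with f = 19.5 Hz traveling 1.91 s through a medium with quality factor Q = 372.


pi*f*t/Q = pi*19.5*1.91/372 = 0.314539
A/A0 = exp(-0.314539) = 0.730125

0.730125


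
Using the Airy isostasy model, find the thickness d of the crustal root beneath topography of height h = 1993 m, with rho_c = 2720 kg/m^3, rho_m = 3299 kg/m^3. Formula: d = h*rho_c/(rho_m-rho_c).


rho_m - rho_c = 3299 - 2720 = 579
d = 1993 * 2720 / 579
= 5420960 / 579
= 9362.63 m

9362.63


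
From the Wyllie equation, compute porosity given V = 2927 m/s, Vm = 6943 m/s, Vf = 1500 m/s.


1/V - 1/Vm = 1/2927 - 1/6943 = 0.00019762
1/Vf - 1/Vm = 1/1500 - 1/6943 = 0.00052264
phi = 0.00019762 / 0.00052264 = 0.3781

0.3781


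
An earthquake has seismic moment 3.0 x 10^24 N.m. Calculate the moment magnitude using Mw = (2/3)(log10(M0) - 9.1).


log10(M0) = log10(3.0 x 10^24) = 24.4771
Mw = 2/3 * (24.4771 - 9.1)
= 2/3 * 15.3771
= 10.25

10.25


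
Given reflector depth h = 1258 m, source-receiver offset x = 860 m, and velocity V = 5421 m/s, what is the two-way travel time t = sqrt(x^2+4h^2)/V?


x^2 + 4h^2 = 860^2 + 4*1258^2 = 739600 + 6330256 = 7069856
sqrt(7069856) = 2658.9201
t = 2658.9201 / 5421 = 0.4905 s

0.4905


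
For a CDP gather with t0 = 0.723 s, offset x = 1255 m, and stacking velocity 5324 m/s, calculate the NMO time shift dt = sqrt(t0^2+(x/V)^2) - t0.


x/Vnmo = 1255/5324 = 0.235725
(x/Vnmo)^2 = 0.055566
t0^2 = 0.522729
sqrt(0.522729 + 0.055566) = 0.760457
dt = 0.760457 - 0.723 = 0.037457

0.037457


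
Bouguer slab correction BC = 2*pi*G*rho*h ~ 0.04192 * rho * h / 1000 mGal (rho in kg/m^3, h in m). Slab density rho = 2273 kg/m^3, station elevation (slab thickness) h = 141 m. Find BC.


BC = 0.04192 * rho * h / 1000
= 0.04192 * 2273 * 141 / 1000
= 13.4351 mGal

13.4351


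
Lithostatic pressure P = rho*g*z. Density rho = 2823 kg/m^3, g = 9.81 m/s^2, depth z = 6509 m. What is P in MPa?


P = rho * g * z / 1e6
= 2823 * 9.81 * 6509 / 1e6
= 180257837.67 / 1e6
= 180.2578 MPa

180.2578


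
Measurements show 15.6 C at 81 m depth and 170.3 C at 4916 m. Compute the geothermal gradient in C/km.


dT = 170.3 - 15.6 = 154.7 C
dz = 4916 - 81 = 4835 m
gradient = dT/dz * 1000 = 154.7/4835 * 1000 = 31.9959 C/km

31.9959


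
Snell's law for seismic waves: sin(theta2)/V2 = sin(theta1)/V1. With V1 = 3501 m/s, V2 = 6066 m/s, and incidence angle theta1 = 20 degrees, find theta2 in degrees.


sin(theta1) = sin(20 deg) = 0.34202
sin(theta2) = V2/V1 * sin(theta1) = 6066/3501 * 0.34202 = 0.5926
theta2 = arcsin(0.5926) = 36.3418 degrees

36.3418


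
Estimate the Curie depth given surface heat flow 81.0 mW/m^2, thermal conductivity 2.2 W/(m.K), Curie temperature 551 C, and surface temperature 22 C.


T_Curie - T_surf = 551 - 22 = 529 C
Convert q to W/m^2: 81.0 mW/m^2 = 0.081 W/m^2
d = 529 * 2.2 / 0.081 = 14367.9 m

14367.9


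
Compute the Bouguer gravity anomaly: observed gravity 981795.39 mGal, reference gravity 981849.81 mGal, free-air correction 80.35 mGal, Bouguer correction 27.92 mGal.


BA = g_obs - g_ref + FAC - BC
= 981795.39 - 981849.81 + 80.35 - 27.92
= -1.99 mGal

-1.99


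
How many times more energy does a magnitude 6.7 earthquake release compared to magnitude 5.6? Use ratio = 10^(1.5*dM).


M2 - M1 = 6.7 - 5.6 = 1.1
1.5 * 1.1 = 1.65
ratio = 10^1.65 = 44.67

44.67


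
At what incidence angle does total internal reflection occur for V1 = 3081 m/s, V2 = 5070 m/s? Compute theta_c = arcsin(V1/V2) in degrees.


V1/V2 = 3081/5070 = 0.607692
theta_c = arcsin(0.607692) = 37.4228 degrees

37.4228


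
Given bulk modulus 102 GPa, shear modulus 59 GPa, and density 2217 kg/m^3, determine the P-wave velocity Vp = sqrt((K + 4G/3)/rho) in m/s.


First compute the effective modulus:
K + 4G/3 = 102e9 + 4*59e9/3 = 180666666666.67 Pa
Then divide by density:
180666666666.67 / 2217 = 81491505.0368 Pa/(kg/m^3)
Take the square root:
Vp = sqrt(81491505.0368) = 9027.26 m/s

9027.26


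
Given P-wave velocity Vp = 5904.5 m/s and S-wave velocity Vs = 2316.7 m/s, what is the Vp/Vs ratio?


Vp/Vs = 5904.5 / 2316.7
= 2.5487

2.5487


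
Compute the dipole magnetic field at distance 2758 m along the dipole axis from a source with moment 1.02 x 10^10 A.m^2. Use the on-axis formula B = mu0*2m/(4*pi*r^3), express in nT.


m = 1.02 x 10^10 = 10200000000 A.m^2
2m = 20400000000 A.m^2
r^3 = 2758^3 = 20978903512
B = (4pi*10^-7) * 20400000000 / (4*pi * 20978903512) * 1e9
= 25635.396053 / 263628676614.67 * 1e9
= 97.2405 nT

97.2405


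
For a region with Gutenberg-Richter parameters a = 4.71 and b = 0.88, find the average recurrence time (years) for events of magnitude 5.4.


log10(N) = 4.71 - 0.88*5.4 = -0.042
N = 10^-0.042 = 0.907821
T = 1/N = 1/0.907821 = 1.1015 years

1.1015


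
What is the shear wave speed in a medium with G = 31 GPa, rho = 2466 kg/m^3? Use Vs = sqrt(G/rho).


Convert G to Pa: G = 31e9 Pa
Compute G/rho = 31e9 / 2466 = 12570965.1257
Vs = sqrt(12570965.1257) = 3545.56 m/s

3545.56


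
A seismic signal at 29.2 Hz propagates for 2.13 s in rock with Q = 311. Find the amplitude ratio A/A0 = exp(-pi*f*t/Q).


pi*f*t/Q = pi*29.2*2.13/311 = 0.628278
A/A0 = exp(-0.628278) = 0.53351

0.53351


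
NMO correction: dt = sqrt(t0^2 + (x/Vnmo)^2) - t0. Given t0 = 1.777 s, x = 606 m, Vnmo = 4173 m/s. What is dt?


x/Vnmo = 606/4173 = 0.145219
(x/Vnmo)^2 = 0.021089
t0^2 = 3.157729
sqrt(3.157729 + 0.021089) = 1.782924
dt = 1.782924 - 1.777 = 0.005924

0.005924


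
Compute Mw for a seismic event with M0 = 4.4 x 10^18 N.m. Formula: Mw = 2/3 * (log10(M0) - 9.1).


log10(M0) = log10(4.4 x 10^18) = 18.6435
Mw = 2/3 * (18.6435 - 9.1)
= 2/3 * 9.5435
= 6.36

6.36


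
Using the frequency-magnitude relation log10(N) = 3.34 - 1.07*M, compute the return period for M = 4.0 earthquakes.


log10(N) = 3.34 - 1.07*4.0 = -0.94
N = 10^-0.94 = 0.114815
T = 1/N = 1/0.114815 = 8.7096 years

8.7096


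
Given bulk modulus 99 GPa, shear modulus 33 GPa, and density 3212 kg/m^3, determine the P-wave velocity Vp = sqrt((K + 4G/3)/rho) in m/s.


First compute the effective modulus:
K + 4G/3 = 99e9 + 4*33e9/3 = 143000000000.0 Pa
Then divide by density:
143000000000.0 / 3212 = 44520547.9452 Pa/(kg/m^3)
Take the square root:
Vp = sqrt(44520547.9452) = 6672.37 m/s

6672.37


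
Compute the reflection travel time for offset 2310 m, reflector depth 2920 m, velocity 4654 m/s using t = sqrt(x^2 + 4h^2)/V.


x^2 + 4h^2 = 2310^2 + 4*2920^2 = 5336100 + 34105600 = 39441700
sqrt(39441700) = 6280.2627
t = 6280.2627 / 4654 = 1.3494 s

1.3494


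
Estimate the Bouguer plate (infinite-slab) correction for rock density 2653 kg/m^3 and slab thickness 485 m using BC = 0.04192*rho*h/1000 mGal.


BC = 0.04192 * rho * h / 1000
= 0.04192 * 2653 * 485 / 1000
= 53.9387 mGal

53.9387


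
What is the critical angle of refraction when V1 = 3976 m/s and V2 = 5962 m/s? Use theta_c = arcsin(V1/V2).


V1/V2 = 3976/5962 = 0.66689
theta_c = arcsin(0.66689) = 41.8275 degrees

41.8275


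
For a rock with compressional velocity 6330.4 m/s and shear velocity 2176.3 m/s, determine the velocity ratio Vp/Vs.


Vp/Vs = 6330.4 / 2176.3
= 2.9088

2.9088


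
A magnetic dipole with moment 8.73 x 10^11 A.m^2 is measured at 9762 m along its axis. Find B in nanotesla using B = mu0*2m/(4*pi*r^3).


m = 8.73 x 10^11 = 873000000000 A.m^2
2m = 1746000000000 A.m^2
r^3 = 9762^3 = 930285838728
B = (4pi*10^-7) * 1746000000000 / (4*pi * 930285838728) * 1e9
= 2194088.309267 / 11690316626746.02 * 1e9
= 187.6843 nT

187.6843


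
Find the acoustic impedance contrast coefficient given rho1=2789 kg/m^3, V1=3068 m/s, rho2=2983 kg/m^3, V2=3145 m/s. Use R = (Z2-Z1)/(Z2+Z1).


Z1 = 2789 * 3068 = 8556652
Z2 = 2983 * 3145 = 9381535
R = (9381535 - 8556652) / (9381535 + 8556652) = 824883 / 17938187 = 0.046

0.046


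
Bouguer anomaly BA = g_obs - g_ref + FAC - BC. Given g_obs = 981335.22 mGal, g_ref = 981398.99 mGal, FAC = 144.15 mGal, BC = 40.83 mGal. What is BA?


BA = g_obs - g_ref + FAC - BC
= 981335.22 - 981398.99 + 144.15 - 40.83
= 39.55 mGal

39.55


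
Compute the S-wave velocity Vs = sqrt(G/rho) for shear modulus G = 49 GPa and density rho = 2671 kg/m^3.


Convert G to Pa: G = 49e9 Pa
Compute G/rho = 49e9 / 2671 = 18345189.0678
Vs = sqrt(18345189.0678) = 4283.13 m/s

4283.13


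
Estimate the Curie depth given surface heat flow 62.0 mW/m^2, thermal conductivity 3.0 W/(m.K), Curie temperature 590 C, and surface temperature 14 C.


T_Curie - T_surf = 590 - 14 = 576 C
Convert q to W/m^2: 62.0 mW/m^2 = 0.062 W/m^2
d = 576 * 3.0 / 0.062 = 27870.97 m

27870.97


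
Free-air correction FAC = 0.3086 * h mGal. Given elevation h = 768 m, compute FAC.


FAC = 0.3086 * h
= 0.3086 * 768
= 237.0048 mGal

237.0048


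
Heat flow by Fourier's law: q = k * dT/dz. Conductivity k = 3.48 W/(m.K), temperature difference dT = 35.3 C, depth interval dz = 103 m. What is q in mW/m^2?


q = k * dT / dz * 1000
= 3.48 * 35.3 / 103 * 1000
= 1.19266 * 1000
= 1192.6602 mW/m^2

1192.6602


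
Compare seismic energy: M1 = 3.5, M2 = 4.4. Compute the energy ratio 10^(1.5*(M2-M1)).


M2 - M1 = 4.4 - 3.5 = 0.9
1.5 * 0.9 = 1.35
ratio = 10^1.35 = 22.39

22.39


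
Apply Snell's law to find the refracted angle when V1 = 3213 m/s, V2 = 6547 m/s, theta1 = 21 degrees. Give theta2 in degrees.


sin(theta1) = sin(21 deg) = 0.358368
sin(theta2) = V2/V1 * sin(theta1) = 6547/3213 * 0.358368 = 0.730232
theta2 = arcsin(0.730232) = 46.9058 degrees

46.9058


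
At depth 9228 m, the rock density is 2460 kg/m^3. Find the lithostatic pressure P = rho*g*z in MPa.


P = rho * g * z / 1e6
= 2460 * 9.81 * 9228 / 1e6
= 222695632.8 / 1e6
= 222.6956 MPa

222.6956


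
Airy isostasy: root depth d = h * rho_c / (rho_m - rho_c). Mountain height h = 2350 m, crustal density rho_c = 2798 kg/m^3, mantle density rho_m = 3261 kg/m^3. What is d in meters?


rho_m - rho_c = 3261 - 2798 = 463
d = 2350 * 2798 / 463
= 6575300 / 463
= 14201.51 m

14201.51


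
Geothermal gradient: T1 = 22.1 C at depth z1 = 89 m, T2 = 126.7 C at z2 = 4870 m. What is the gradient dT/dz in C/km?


dT = 126.7 - 22.1 = 104.6 C
dz = 4870 - 89 = 4781 m
gradient = dT/dz * 1000 = 104.6/4781 * 1000 = 21.8783 C/km

21.8783


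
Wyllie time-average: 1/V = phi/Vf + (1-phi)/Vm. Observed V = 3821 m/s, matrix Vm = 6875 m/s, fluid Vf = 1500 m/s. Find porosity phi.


1/V - 1/Vm = 1/3821 - 1/6875 = 0.00011626
1/Vf - 1/Vm = 1/1500 - 1/6875 = 0.00052121
phi = 0.00011626 / 0.00052121 = 0.2231

0.2231


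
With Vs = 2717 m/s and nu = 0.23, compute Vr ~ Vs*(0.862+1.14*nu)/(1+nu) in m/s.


Numerator factor = 0.862 + 1.14*0.23 = 1.1242
Denominator = 1 + 0.23 = 1.23
Vr = 2717 * 1.1242 / 1.23 = 2483.29 m/s

2483.29


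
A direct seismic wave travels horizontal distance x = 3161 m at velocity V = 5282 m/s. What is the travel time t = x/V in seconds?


t = x / V
= 3161 / 5282
= 0.5984 s

0.5984


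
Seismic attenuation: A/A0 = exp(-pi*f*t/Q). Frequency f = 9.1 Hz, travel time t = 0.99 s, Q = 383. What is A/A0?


pi*f*t/Q = pi*9.1*0.99/383 = 0.073897
A/A0 = exp(-0.073897) = 0.928767

0.928767


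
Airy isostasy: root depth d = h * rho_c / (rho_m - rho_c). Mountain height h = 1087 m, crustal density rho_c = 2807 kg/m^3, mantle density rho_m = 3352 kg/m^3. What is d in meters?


rho_m - rho_c = 3352 - 2807 = 545
d = 1087 * 2807 / 545
= 3051209 / 545
= 5598.55 m

5598.55


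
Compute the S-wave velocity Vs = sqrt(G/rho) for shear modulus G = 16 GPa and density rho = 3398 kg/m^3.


Convert G to Pa: G = 16e9 Pa
Compute G/rho = 16e9 / 3398 = 4708652.1483
Vs = sqrt(4708652.1483) = 2169.94 m/s

2169.94


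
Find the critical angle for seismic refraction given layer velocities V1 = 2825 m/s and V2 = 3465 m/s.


V1/V2 = 2825/3465 = 0.815296
theta_c = arcsin(0.815296) = 54.6166 degrees

54.6166


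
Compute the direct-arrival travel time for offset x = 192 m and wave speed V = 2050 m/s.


t = x / V
= 192 / 2050
= 0.0937 s

0.0937


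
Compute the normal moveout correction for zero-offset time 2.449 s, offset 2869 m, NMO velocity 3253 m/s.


x/Vnmo = 2869/3253 = 0.881955
(x/Vnmo)^2 = 0.777845
t0^2 = 5.997601
sqrt(5.997601 + 0.777845) = 2.602969
dt = 2.602969 - 2.449 = 0.153969

0.153969


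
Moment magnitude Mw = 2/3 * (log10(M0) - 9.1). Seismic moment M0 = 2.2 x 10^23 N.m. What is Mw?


log10(M0) = log10(2.2 x 10^23) = 23.3424
Mw = 2/3 * (23.3424 - 9.1)
= 2/3 * 14.2424
= 9.49

9.49


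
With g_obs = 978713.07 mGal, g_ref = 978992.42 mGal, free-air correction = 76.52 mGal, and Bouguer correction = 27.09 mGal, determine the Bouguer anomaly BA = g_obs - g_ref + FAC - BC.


BA = g_obs - g_ref + FAC - BC
= 978713.07 - 978992.42 + 76.52 - 27.09
= -229.92 mGal

-229.92


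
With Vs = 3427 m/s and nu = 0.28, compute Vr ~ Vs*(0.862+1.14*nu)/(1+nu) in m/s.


Numerator factor = 0.862 + 1.14*0.28 = 1.1812
Denominator = 1 + 0.28 = 1.28
Vr = 3427 * 1.1812 / 1.28 = 3162.48 m/s

3162.48


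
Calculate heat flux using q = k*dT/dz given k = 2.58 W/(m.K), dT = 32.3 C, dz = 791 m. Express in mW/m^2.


q = k * dT / dz * 1000
= 2.58 * 32.3 / 791 * 1000
= 0.105353 * 1000
= 105.3527 mW/m^2

105.3527


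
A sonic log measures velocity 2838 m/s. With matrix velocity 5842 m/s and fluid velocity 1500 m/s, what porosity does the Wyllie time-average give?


1/V - 1/Vm = 1/2838 - 1/5842 = 0.00018119
1/Vf - 1/Vm = 1/1500 - 1/5842 = 0.00049549
phi = 0.00018119 / 0.00049549 = 0.3657

0.3657


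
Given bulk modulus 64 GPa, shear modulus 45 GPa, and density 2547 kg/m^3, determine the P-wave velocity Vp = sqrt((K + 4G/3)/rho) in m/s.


First compute the effective modulus:
K + 4G/3 = 64e9 + 4*45e9/3 = 124000000000.0 Pa
Then divide by density:
124000000000.0 / 2547 = 48684727.13 Pa/(kg/m^3)
Take the square root:
Vp = sqrt(48684727.13) = 6977.44 m/s

6977.44


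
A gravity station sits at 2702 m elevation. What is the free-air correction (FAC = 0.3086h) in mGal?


FAC = 0.3086 * h
= 0.3086 * 2702
= 833.8372 mGal

833.8372


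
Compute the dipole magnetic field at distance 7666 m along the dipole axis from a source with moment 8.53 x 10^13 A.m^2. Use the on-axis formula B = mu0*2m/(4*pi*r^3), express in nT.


m = 8.53 x 10^13 = 85300000000000 A.m^2
2m = 170600000000000 A.m^2
r^3 = 7666^3 = 450512084296
B = (4pi*10^-7) * 170600000000000 / (4*pi * 450512084296) * 1e9
= 214382282.680967 / 5661301817510.96 * 1e9
= 37868.0186 nT

37868.0186


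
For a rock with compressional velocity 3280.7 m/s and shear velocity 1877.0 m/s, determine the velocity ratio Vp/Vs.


Vp/Vs = 3280.7 / 1877.0
= 1.7478

1.7478


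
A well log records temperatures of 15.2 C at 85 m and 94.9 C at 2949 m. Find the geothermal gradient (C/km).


dT = 94.9 - 15.2 = 79.7 C
dz = 2949 - 85 = 2864 m
gradient = dT/dz * 1000 = 79.7/2864 * 1000 = 27.8282 C/km

27.8282


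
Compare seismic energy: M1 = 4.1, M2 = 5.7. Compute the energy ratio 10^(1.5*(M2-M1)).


M2 - M1 = 5.7 - 4.1 = 1.6
1.5 * 1.6 = 2.4
ratio = 10^2.4 = 251.19

251.19


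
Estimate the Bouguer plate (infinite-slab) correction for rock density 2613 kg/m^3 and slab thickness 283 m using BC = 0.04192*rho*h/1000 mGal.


BC = 0.04192 * rho * h / 1000
= 0.04192 * 2613 * 283 / 1000
= 30.999 mGal

30.999


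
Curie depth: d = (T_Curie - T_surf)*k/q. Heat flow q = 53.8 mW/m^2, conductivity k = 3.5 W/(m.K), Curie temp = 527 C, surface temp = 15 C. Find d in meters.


T_Curie - T_surf = 527 - 15 = 512 C
Convert q to W/m^2: 53.8 mW/m^2 = 0.0538 W/m^2
d = 512 * 3.5 / 0.0538 = 33308.55 m

33308.55


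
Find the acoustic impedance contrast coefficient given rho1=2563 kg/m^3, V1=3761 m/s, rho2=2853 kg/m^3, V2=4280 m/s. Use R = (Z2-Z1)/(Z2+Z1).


Z1 = 2563 * 3761 = 9639443
Z2 = 2853 * 4280 = 12210840
R = (12210840 - 9639443) / (12210840 + 9639443) = 2571397 / 21850283 = 0.1177

0.1177


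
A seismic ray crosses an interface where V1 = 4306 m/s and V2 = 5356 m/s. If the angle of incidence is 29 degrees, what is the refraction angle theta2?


sin(theta1) = sin(29 deg) = 0.48481
sin(theta2) = V2/V1 * sin(theta1) = 5356/4306 * 0.48481 = 0.603028
theta2 = arcsin(0.603028) = 37.0871 degrees

37.0871


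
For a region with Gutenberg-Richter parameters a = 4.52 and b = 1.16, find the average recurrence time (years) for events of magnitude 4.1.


log10(N) = 4.52 - 1.16*4.1 = -0.236
N = 10^-0.236 = 0.580764
T = 1/N = 1/0.580764 = 1.7219 years

1.7219


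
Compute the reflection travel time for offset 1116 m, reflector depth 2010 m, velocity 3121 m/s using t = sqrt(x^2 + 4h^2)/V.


x^2 + 4h^2 = 1116^2 + 4*2010^2 = 1245456 + 16160400 = 17405856
sqrt(17405856) = 4172.0326
t = 4172.0326 / 3121 = 1.3368 s

1.3368


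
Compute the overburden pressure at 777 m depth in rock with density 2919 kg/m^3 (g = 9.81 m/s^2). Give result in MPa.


P = rho * g * z / 1e6
= 2919 * 9.81 * 777 / 1e6
= 22249698.03 / 1e6
= 22.2497 MPa

22.2497


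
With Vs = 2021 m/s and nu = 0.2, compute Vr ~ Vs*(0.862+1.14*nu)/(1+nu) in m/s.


Numerator factor = 0.862 + 1.14*0.2 = 1.09
Denominator = 1 + 0.2 = 1.2
Vr = 2021 * 1.09 / 1.2 = 1835.74 m/s

1835.74


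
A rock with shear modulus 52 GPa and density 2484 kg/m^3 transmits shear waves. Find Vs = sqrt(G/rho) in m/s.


Convert G to Pa: G = 52e9 Pa
Compute G/rho = 52e9 / 2484 = 20933977.4557
Vs = sqrt(20933977.4557) = 4575.37 m/s

4575.37


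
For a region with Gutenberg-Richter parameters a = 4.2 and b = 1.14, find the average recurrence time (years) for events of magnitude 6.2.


log10(N) = 4.2 - 1.14*6.2 = -2.868
N = 10^-2.868 = 0.001355
T = 1/N = 1/0.001355 = 737.9042 years

737.9042


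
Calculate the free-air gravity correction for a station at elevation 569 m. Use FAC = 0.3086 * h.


FAC = 0.3086 * h
= 0.3086 * 569
= 175.5934 mGal

175.5934


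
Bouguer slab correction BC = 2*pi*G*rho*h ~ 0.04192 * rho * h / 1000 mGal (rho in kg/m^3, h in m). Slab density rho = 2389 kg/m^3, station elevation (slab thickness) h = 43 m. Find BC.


BC = 0.04192 * rho * h / 1000
= 0.04192 * 2389 * 43 / 1000
= 4.3063 mGal

4.3063


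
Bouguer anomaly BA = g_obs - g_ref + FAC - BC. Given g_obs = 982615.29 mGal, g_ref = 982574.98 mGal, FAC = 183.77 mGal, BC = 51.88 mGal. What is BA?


BA = g_obs - g_ref + FAC - BC
= 982615.29 - 982574.98 + 183.77 - 51.88
= 172.2 mGal

172.2


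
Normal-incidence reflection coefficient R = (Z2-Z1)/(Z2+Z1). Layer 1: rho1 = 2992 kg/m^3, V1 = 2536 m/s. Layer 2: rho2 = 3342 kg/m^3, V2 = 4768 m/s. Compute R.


Z1 = 2992 * 2536 = 7587712
Z2 = 3342 * 4768 = 15934656
R = (15934656 - 7587712) / (15934656 + 7587712) = 8346944 / 23522368 = 0.3549

0.3549


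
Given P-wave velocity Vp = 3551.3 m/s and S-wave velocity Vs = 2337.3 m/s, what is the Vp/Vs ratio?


Vp/Vs = 3551.3 / 2337.3
= 1.5194

1.5194


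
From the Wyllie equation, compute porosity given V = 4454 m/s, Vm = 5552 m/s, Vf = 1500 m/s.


1/V - 1/Vm = 1/4454 - 1/5552 = 4.44e-05
1/Vf - 1/Vm = 1/1500 - 1/5552 = 0.00048655
phi = 4.44e-05 / 0.00048655 = 0.0913

0.0913


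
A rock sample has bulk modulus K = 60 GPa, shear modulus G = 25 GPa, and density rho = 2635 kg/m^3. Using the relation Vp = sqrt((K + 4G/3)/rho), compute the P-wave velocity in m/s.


First compute the effective modulus:
K + 4G/3 = 60e9 + 4*25e9/3 = 93333333333.33 Pa
Then divide by density:
93333333333.33 / 2635 = 35420619.8608 Pa/(kg/m^3)
Take the square root:
Vp = sqrt(35420619.8608) = 5951.52 m/s

5951.52


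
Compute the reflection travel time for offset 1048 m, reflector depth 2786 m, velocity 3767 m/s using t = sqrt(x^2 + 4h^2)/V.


x^2 + 4h^2 = 1048^2 + 4*2786^2 = 1098304 + 31047184 = 32145488
sqrt(32145488) = 5669.6991
t = 5669.6991 / 3767 = 1.5051 s

1.5051


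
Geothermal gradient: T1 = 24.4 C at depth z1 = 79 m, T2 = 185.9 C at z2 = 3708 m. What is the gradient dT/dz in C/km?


dT = 185.9 - 24.4 = 161.5 C
dz = 3708 - 79 = 3629 m
gradient = dT/dz * 1000 = 161.5/3629 * 1000 = 44.5026 C/km

44.5026


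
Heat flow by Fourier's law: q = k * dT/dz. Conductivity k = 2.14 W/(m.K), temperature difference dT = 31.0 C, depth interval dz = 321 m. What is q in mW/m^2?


q = k * dT / dz * 1000
= 2.14 * 31.0 / 321 * 1000
= 0.206667 * 1000
= 206.6667 mW/m^2

206.6667


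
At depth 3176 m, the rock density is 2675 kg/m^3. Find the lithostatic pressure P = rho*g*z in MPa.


P = rho * g * z / 1e6
= 2675 * 9.81 * 3176 / 1e6
= 83343798.0 / 1e6
= 83.3438 MPa

83.3438


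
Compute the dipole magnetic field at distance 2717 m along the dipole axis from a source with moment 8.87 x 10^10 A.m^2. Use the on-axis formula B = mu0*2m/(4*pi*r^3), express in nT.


m = 8.87 x 10^10 = 88700000000 A.m^2
2m = 177400000000 A.m^2
r^3 = 2717^3 = 20057135813
B = (4pi*10^-7) * 177400000000 / (4*pi * 20057135813) * 1e9
= 222927.414699 / 252045402088.69 * 1e9
= 884.4732 nT

884.4732


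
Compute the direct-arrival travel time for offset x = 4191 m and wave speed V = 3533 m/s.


t = x / V
= 4191 / 3533
= 1.1862 s

1.1862


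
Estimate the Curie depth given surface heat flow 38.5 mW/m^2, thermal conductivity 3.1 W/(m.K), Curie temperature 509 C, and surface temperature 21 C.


T_Curie - T_surf = 509 - 21 = 488 C
Convert q to W/m^2: 38.5 mW/m^2 = 0.0385 W/m^2
d = 488 * 3.1 / 0.0385 = 39293.51 m

39293.51


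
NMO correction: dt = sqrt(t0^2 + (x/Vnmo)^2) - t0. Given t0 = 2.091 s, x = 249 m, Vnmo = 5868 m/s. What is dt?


x/Vnmo = 249/5868 = 0.042434
(x/Vnmo)^2 = 0.001801
t0^2 = 4.372281
sqrt(4.372281 + 0.001801) = 2.091431
dt = 2.091431 - 2.091 = 0.000431

4.310000e-04


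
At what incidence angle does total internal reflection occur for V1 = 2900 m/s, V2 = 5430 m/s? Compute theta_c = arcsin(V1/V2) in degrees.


V1/V2 = 2900/5430 = 0.53407
theta_c = arcsin(0.53407) = 32.2809 degrees

32.2809


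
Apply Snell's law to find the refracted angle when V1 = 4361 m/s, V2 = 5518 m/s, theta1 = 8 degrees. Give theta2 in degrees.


sin(theta1) = sin(8 deg) = 0.139173
sin(theta2) = V2/V1 * sin(theta1) = 5518/4361 * 0.139173 = 0.176097
theta2 = arcsin(0.176097) = 10.1425 degrees

10.1425


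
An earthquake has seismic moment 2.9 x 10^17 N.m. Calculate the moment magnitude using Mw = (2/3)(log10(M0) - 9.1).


log10(M0) = log10(2.9 x 10^17) = 17.4624
Mw = 2/3 * (17.4624 - 9.1)
= 2/3 * 8.3624
= 5.57

5.57


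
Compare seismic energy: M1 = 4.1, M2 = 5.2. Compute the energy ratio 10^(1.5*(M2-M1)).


M2 - M1 = 5.2 - 4.1 = 1.1
1.5 * 1.1 = 1.65
ratio = 10^1.65 = 44.67

44.67


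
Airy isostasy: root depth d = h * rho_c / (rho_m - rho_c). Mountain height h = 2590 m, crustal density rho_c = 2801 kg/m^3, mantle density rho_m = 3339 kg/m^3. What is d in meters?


rho_m - rho_c = 3339 - 2801 = 538
d = 2590 * 2801 / 538
= 7254590 / 538
= 13484.37 m

13484.37


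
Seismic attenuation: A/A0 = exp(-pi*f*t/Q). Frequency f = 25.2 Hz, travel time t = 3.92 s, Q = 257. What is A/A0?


pi*f*t/Q = pi*25.2*3.92/257 = 1.207545
A/A0 = exp(-1.207545) = 0.29893

0.29893


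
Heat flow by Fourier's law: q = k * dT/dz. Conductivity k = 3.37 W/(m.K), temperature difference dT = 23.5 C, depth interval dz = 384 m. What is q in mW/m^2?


q = k * dT / dz * 1000
= 3.37 * 23.5 / 384 * 1000
= 0.206237 * 1000
= 206.237 mW/m^2

206.237


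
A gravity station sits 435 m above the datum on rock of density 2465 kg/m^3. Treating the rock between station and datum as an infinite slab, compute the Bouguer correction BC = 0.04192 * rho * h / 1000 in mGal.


BC = 0.04192 * rho * h / 1000
= 0.04192 * 2465 * 435 / 1000
= 44.9498 mGal

44.9498


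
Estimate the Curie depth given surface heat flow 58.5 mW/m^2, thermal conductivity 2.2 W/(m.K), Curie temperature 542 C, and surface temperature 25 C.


T_Curie - T_surf = 542 - 25 = 517 C
Convert q to W/m^2: 58.5 mW/m^2 = 0.0585 W/m^2
d = 517 * 2.2 / 0.0585 = 19442.74 m

19442.74


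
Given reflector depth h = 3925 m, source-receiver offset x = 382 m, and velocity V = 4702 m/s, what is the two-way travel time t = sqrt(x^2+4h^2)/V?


x^2 + 4h^2 = 382^2 + 4*3925^2 = 145924 + 61622500 = 61768424
sqrt(61768424) = 7859.289
t = 7859.289 / 4702 = 1.6715 s

1.6715


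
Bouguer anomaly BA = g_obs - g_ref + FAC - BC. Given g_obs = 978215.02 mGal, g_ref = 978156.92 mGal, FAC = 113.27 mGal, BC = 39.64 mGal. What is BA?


BA = g_obs - g_ref + FAC - BC
= 978215.02 - 978156.92 + 113.27 - 39.64
= 131.73 mGal

131.73


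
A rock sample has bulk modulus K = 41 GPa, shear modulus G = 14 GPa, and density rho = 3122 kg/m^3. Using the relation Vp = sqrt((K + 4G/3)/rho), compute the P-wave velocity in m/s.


First compute the effective modulus:
K + 4G/3 = 41e9 + 4*14e9/3 = 59666666666.67 Pa
Then divide by density:
59666666666.67 / 3122 = 19111680.5467 Pa/(kg/m^3)
Take the square root:
Vp = sqrt(19111680.5467) = 4371.69 m/s

4371.69


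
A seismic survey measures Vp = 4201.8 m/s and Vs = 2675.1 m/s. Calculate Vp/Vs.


Vp/Vs = 4201.8 / 2675.1
= 1.5707

1.5707


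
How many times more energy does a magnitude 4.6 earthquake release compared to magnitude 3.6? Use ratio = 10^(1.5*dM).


M2 - M1 = 4.6 - 3.6 = 1.0
1.5 * 1.0 = 1.5
ratio = 10^1.5 = 31.62

31.62


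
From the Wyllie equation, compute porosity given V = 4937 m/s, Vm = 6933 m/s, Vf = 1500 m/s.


1/V - 1/Vm = 1/4937 - 1/6933 = 5.831e-05
1/Vf - 1/Vm = 1/1500 - 1/6933 = 0.00052243
phi = 5.831e-05 / 0.00052243 = 0.1116

0.1116


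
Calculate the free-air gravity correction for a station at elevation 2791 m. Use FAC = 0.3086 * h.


FAC = 0.3086 * h
= 0.3086 * 2791
= 861.3026 mGal

861.3026


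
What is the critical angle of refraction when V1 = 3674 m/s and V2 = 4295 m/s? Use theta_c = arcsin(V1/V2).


V1/V2 = 3674/4295 = 0.855413
theta_c = arcsin(0.855413) = 58.8054 degrees

58.8054


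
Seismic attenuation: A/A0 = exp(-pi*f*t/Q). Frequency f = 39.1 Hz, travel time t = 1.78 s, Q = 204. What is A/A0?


pi*f*t/Q = pi*39.1*1.78/204 = 1.071807
A/A0 = exp(-1.071807) = 0.342389

0.342389


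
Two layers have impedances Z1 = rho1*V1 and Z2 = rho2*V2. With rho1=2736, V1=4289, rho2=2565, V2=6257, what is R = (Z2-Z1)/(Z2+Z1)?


Z1 = 2736 * 4289 = 11734704
Z2 = 2565 * 6257 = 16049205
R = (16049205 - 11734704) / (16049205 + 11734704) = 4314501 / 27783909 = 0.1553

0.1553


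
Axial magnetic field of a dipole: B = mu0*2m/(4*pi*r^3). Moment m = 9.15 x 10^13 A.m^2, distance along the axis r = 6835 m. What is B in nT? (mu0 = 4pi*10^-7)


m = 9.15 x 10^13 = 91500000000000 A.m^2
2m = 183000000000000 A.m^2
r^3 = 6835^3 = 319312232875
B = (4pi*10^-7) * 183000000000000 / (4*pi * 319312232875) * 1e9
= 229964582.242773 / 4012595860005.81 * 1e9
= 57310.6762 nT

57310.6762


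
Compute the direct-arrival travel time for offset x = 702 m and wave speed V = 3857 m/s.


t = x / V
= 702 / 3857
= 0.182 s

0.182


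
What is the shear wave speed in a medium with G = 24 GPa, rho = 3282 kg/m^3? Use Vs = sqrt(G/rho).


Convert G to Pa: G = 24e9 Pa
Compute G/rho = 24e9 / 3282 = 7312614.2596
Vs = sqrt(7312614.2596) = 2704.18 m/s

2704.18


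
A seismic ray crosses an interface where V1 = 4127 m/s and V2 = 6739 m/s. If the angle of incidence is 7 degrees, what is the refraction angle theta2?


sin(theta1) = sin(7 deg) = 0.121869
sin(theta2) = V2/V1 * sin(theta1) = 6739/4127 * 0.121869 = 0.199001
theta2 = arcsin(0.199001) = 11.4786 degrees

11.4786


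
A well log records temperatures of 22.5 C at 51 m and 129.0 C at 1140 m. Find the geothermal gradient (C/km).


dT = 129.0 - 22.5 = 106.5 C
dz = 1140 - 51 = 1089 m
gradient = dT/dz * 1000 = 106.5/1089 * 1000 = 97.7961 C/km

97.7961


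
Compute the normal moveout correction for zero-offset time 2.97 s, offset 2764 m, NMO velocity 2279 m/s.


x/Vnmo = 2764/2279 = 1.212813
(x/Vnmo)^2 = 1.470914
t0^2 = 8.8209
sqrt(8.8209 + 1.470914) = 3.208086
dt = 3.208086 - 2.97 = 0.238086

0.238086


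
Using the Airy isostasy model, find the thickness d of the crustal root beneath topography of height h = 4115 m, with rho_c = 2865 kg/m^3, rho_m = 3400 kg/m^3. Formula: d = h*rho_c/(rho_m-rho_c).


rho_m - rho_c = 3400 - 2865 = 535
d = 4115 * 2865 / 535
= 11789475 / 535
= 22036.4 m

22036.4


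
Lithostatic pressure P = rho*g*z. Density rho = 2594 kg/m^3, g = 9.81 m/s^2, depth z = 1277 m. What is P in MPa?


P = rho * g * z / 1e6
= 2594 * 9.81 * 1277 / 1e6
= 32495997.78 / 1e6
= 32.496 MPa

32.496


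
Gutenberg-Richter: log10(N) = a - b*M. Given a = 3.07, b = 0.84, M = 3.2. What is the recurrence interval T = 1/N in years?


log10(N) = 3.07 - 0.84*3.2 = 0.382
N = 10^0.382 = 2.409905
T = 1/N = 1/2.409905 = 0.415 years

0.415


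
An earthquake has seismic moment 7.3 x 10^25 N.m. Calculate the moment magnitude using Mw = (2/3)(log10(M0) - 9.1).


log10(M0) = log10(7.3 x 10^25) = 25.8633
Mw = 2/3 * (25.8633 - 9.1)
= 2/3 * 16.7633
= 11.18

11.18


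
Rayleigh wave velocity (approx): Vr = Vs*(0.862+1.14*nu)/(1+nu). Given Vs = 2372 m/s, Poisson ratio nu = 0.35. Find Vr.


Numerator factor = 0.862 + 1.14*0.35 = 1.261
Denominator = 1 + 0.35 = 1.35
Vr = 2372 * 1.261 / 1.35 = 2215.62 m/s

2215.62


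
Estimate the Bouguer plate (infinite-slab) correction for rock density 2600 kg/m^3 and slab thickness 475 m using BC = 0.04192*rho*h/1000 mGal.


BC = 0.04192 * rho * h / 1000
= 0.04192 * 2600 * 475 / 1000
= 51.7712 mGal

51.7712


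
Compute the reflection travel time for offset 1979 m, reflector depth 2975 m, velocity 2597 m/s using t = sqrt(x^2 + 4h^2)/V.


x^2 + 4h^2 = 1979^2 + 4*2975^2 = 3916441 + 35402500 = 39318941
sqrt(39318941) = 6270.4817
t = 6270.4817 / 2597 = 2.4145 s

2.4145


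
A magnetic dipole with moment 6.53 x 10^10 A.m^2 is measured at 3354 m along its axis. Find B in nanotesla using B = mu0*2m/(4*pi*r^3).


m = 6.53 x 10^10 = 65300000000 A.m^2
2m = 130600000000 A.m^2
r^3 = 3354^3 = 37730205864
B = (4pi*10^-7) * 130600000000 / (4*pi * 37730205864) * 1e9
= 164116.800224 / 474131750243.09 * 1e9
= 346.1418 nT

346.1418


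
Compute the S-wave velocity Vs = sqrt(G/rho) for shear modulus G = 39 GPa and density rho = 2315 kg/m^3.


Convert G to Pa: G = 39e9 Pa
Compute G/rho = 39e9 / 2315 = 16846652.2678
Vs = sqrt(16846652.2678) = 4104.47 m/s

4104.47


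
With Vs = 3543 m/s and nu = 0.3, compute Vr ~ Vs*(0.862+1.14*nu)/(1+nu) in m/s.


Numerator factor = 0.862 + 1.14*0.3 = 1.204
Denominator = 1 + 0.3 = 1.3
Vr = 3543 * 1.204 / 1.3 = 3281.36 m/s

3281.36


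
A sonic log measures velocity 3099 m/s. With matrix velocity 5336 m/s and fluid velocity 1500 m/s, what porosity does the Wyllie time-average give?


1/V - 1/Vm = 1/3099 - 1/5336 = 0.00013528
1/Vf - 1/Vm = 1/1500 - 1/5336 = 0.00047926
phi = 0.00013528 / 0.00047926 = 0.2823

0.2823


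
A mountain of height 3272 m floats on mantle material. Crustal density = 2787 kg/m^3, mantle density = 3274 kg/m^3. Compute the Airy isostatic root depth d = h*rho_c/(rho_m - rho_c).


rho_m - rho_c = 3274 - 2787 = 487
d = 3272 * 2787 / 487
= 9119064 / 487
= 18724.98 m

18724.98


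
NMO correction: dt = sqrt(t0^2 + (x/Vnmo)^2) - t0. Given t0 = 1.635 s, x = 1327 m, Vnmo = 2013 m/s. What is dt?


x/Vnmo = 1327/2013 = 0.659215
(x/Vnmo)^2 = 0.434565
t0^2 = 2.673225
sqrt(2.673225 + 0.434565) = 1.762892
dt = 1.762892 - 1.635 = 0.127892

0.127892


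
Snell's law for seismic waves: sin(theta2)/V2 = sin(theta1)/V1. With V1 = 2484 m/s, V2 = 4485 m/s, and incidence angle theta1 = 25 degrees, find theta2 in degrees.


sin(theta1) = sin(25 deg) = 0.422618
sin(theta2) = V2/V1 * sin(theta1) = 4485/2484 * 0.422618 = 0.763061
theta2 = arcsin(0.763061) = 49.7348 degrees

49.7348


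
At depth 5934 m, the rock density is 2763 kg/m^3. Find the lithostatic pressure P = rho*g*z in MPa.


P = rho * g * z / 1e6
= 2763 * 9.81 * 5934 / 1e6
= 160841248.02 / 1e6
= 160.8412 MPa

160.8412


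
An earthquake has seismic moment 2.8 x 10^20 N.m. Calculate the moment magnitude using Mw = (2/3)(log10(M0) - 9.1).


log10(M0) = log10(2.8 x 10^20) = 20.4472
Mw = 2/3 * (20.4472 - 9.1)
= 2/3 * 11.3472
= 7.56

7.56


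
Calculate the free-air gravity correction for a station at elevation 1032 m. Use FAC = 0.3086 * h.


FAC = 0.3086 * h
= 0.3086 * 1032
= 318.4752 mGal

318.4752


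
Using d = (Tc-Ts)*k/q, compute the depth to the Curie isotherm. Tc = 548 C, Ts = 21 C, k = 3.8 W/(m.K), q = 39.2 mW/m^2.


T_Curie - T_surf = 548 - 21 = 527 C
Convert q to W/m^2: 39.2 mW/m^2 = 0.0392 W/m^2
d = 527 * 3.8 / 0.0392 = 51086.73 m

51086.73


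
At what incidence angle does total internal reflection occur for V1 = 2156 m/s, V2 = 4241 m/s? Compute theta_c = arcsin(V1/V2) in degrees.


V1/V2 = 2156/4241 = 0.508371
theta_c = arcsin(0.508371) = 30.5554 degrees

30.5554


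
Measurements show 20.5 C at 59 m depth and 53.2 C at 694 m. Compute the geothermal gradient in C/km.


dT = 53.2 - 20.5 = 32.7 C
dz = 694 - 59 = 635 m
gradient = dT/dz * 1000 = 32.7/635 * 1000 = 51.4961 C/km

51.4961


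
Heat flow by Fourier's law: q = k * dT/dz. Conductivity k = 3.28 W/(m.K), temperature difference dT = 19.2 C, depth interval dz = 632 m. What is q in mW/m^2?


q = k * dT / dz * 1000
= 3.28 * 19.2 / 632 * 1000
= 0.099646 * 1000
= 99.6456 mW/m^2

99.6456


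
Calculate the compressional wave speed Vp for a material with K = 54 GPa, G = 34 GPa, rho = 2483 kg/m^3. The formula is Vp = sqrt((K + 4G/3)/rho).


First compute the effective modulus:
K + 4G/3 = 54e9 + 4*34e9/3 = 99333333333.33 Pa
Then divide by density:
99333333333.33 / 2483 = 40005369.8483 Pa/(kg/m^3)
Take the square root:
Vp = sqrt(40005369.8483) = 6324.98 m/s

6324.98


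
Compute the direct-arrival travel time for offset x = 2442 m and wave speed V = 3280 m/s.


t = x / V
= 2442 / 3280
= 0.7445 s

0.7445


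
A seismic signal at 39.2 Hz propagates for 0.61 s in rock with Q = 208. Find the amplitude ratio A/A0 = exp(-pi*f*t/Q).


pi*f*t/Q = pi*39.2*0.61/208 = 0.361162
A/A0 = exp(-0.361162) = 0.696866

0.696866


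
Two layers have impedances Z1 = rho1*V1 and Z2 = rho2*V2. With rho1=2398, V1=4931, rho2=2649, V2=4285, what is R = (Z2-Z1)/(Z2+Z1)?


Z1 = 2398 * 4931 = 11824538
Z2 = 2649 * 4285 = 11350965
R = (11350965 - 11824538) / (11350965 + 11824538) = -473573 / 23175503 = -0.0204

-0.0204


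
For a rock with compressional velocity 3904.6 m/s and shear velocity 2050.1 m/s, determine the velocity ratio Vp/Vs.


Vp/Vs = 3904.6 / 2050.1
= 1.9046

1.9046


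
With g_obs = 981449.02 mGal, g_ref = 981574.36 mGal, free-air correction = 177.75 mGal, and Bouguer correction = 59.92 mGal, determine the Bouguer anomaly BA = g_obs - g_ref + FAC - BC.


BA = g_obs - g_ref + FAC - BC
= 981449.02 - 981574.36 + 177.75 - 59.92
= -7.51 mGal

-7.51
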